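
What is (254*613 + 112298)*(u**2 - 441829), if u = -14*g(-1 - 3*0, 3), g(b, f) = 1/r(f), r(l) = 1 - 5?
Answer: -118406889000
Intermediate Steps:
r(l) = -4
g(b, f) = -1/4 (g(b, f) = 1/(-4) = -1/4)
u = 7/2 (u = -14*(-1/4) = 7/2 ≈ 3.5000)
(254*613 + 112298)*(u**2 - 441829) = (254*613 + 112298)*((7/2)**2 - 441829) = (155702 + 112298)*(49/4 - 441829) = 268000*(-1767267/4) = -118406889000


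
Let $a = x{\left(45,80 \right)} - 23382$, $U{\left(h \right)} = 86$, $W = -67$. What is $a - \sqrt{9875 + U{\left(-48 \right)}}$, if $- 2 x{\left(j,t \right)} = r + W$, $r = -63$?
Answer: $-23317 - \sqrt{9961} \approx -23417.0$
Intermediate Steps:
$x{\left(j,t \right)} = 65$ ($x{\left(j,t \right)} = - \frac{-63 - 67}{2} = \left(- \frac{1}{2}\right) \left(-130\right) = 65$)
$a = -23317$ ($a = 65 - 23382 = -23317$)
$a - \sqrt{9875 + U{\left(-48 \right)}} = -23317 - \sqrt{9875 + 86} = -23317 - \sqrt{9961}$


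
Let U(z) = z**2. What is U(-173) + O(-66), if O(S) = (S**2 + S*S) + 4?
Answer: 38645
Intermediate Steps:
O(S) = 4 + 2*S**2 (O(S) = (S**2 + S**2) + 4 = 2*S**2 + 4 = 4 + 2*S**2)
U(-173) + O(-66) = (-173)**2 + (4 + 2*(-66)**2) = 29929 + (4 + 2*4356) = 29929 + (4 + 8712) = 29929 + 8716 = 38645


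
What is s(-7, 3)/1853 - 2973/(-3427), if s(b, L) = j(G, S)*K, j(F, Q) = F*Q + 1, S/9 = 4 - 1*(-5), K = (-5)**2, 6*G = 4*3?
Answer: 19473994/6350231 ≈ 3.0667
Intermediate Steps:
G = 2 (G = (4*3)/6 = (1/6)*12 = 2)
K = 25
S = 81 (S = 9*(4 - 1*(-5)) = 9*(4 + 5) = 9*9 = 81)
j(F, Q) = 1 + F*Q
s(b, L) = 4075 (s(b, L) = (1 + 2*81)*25 = (1 + 162)*25 = 163*25 = 4075)
s(-7, 3)/1853 - 2973/(-3427) = 4075/1853 - 2973/(-3427) = 4075*(1/1853) - 2973*(-1/3427) = 4075/1853 + 2973/3427 = 19473994/6350231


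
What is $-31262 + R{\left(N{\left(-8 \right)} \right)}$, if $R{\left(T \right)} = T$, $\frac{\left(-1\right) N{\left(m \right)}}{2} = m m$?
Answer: $-31390$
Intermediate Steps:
$N{\left(m \right)} = - 2 m^{2}$ ($N{\left(m \right)} = - 2 m m = - 2 m^{2}$)
$-31262 + R{\left(N{\left(-8 \right)} \right)} = -31262 - 2 \left(-8\right)^{2} = -31262 - 128 = -31390$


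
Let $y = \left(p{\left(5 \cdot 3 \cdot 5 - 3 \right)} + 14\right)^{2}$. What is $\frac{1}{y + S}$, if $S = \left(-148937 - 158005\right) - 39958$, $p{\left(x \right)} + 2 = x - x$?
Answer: $- \frac{1}{346756} \approx -2.8839 \cdot 10^{-6}$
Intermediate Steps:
$p{\left(x \right)} = -2$ ($p{\left(x \right)} = -2 + \left(x - x\right) = -2 + 0 = -2$)
$S = -346900$ ($S = -306942 - 39958 = -346900$)
$y = 144$ ($y = \left(-2 + 14\right)^{2} = 12^{2} = 144$)
$\frac{1}{y + S} = \frac{1}{144 - 346900} = \frac{1}{-346756} = - \frac{1}{346756}$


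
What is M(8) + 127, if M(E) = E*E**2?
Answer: 639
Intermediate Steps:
M(E) = E**3
M(8) + 127 = 8**3 + 127 = 512 + 127 = 639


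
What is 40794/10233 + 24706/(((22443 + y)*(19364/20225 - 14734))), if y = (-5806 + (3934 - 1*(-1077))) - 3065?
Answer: 12549047308702829/3147945971758803 ≈ 3.9864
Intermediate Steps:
y = -3860 (y = (-5806 + (3934 + 1077)) - 3065 = (-5806 + 5011) - 3065 = -795 - 3065 = -3860)
40794/10233 + 24706/(((22443 + y)*(19364/20225 - 14734))) = 40794/10233 + 24706/(((22443 - 3860)*(19364/20225 - 14734))) = 40794*(1/10233) + 24706/((18583*(19364*(1/20225) - 14734))) = 13598/3411 + 24706/((18583*(19364/20225 - 14734))) = 13598/3411 + 24706/((18583*(-297975786/20225))) = 13598/3411 + 24706/(-5537284031238/20225) = 13598/3411 + 24706*(-20225/5537284031238) = 13598/3411 - 249839425/2768642015619 = 12549047308702829/3147945971758803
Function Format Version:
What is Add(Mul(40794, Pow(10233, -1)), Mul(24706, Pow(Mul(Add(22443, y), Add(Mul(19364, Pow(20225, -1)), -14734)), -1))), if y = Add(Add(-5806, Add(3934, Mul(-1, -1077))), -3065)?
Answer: Rational(12549047308702829, 3147945971758803) ≈ 3.9864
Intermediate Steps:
y = -3860 (y = Add(Add(-5806, Add(3934, 1077)), -3065) = Add(Add(-5806, 5011), -3065) = Add(-795, -3065) = -3860)
Add(Mul(40794, Pow(10233, -1)), Mul(24706, Pow(Mul(Add(22443, y), Add(Mul(19364, Pow(20225, -1)), -14734)), -1))) = Add(Mul(40794, Pow(10233, -1)), Mul(24706, Pow(Mul(Add(22443, -3860), Add(Mul(19364, Pow(20225, -1)), -14734)), -1))) = Add(Mul(40794, Rational(1, 10233)), Mul(24706, Pow(Mul(18583, Add(Mul(19364, Rational(1, 20225)), -14734)), -1))) = Add(Rational(13598, 3411), Mul(24706, Pow(Mul(18583, Add(Rational(19364, 20225), -14734)), -1))) = Add(Rational(13598, 3411), Mul(24706, Pow(Mul(18583, Rational(-297975786, 20225)), -1))) = Add(Rational(13598, 3411), Mul(24706, Pow(Rational(-5537284031238, 20225), -1))) = Add(Rational(13598, 3411), Mul(24706, Rational(-20225, 5537284031238))) = Add(Rational(13598, 3411), Rational(-249839425, 2768642015619)) = Rational(12549047308702829, 3147945971758803)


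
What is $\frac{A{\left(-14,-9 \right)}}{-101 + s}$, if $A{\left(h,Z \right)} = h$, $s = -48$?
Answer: $\frac{14}{149} \approx 0.09396$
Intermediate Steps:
$\frac{A{\left(-14,-9 \right)}}{-101 + s} = - \frac{14}{-101 - 48} = - \frac{14}{-149} = \left(-14\right) \left(- \frac{1}{149}\right) = \frac{14}{149}$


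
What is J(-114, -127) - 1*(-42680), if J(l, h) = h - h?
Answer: 42680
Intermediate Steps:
J(l, h) = 0
J(-114, -127) - 1*(-42680) = 0 - 1*(-42680) = 0 + 42680 = 42680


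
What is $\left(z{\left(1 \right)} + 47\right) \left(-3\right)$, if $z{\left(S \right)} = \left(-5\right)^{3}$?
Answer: $234$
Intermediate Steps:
$z{\left(S \right)} = -125$
$\left(z{\left(1 \right)} + 47\right) \left(-3\right) = \left(-125 + 47\right) \left(-3\right) = \left(-78\right) \left(-3\right) = 234$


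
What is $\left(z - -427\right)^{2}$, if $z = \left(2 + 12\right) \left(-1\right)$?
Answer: $170569$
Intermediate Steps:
$z = -14$ ($z = 14 \left(-1\right) = -14$)
$\left(z - -427\right)^{2} = \left(-14 - -427\right)^{2} = \left(-14 + 427\right)^{2} = 413^{2} = 170569$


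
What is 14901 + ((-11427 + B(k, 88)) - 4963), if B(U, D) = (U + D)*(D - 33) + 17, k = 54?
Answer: 6338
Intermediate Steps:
B(U, D) = 17 + (-33 + D)*(D + U) (B(U, D) = (D + U)*(-33 + D) + 17 = (-33 + D)*(D + U) + 17 = 17 + (-33 + D)*(D + U))
14901 + ((-11427 + B(k, 88)) - 4963) = 14901 + ((-11427 + (17 + 88² - 33*88 - 33*54 + 88*54)) - 4963) = 14901 + ((-11427 + (17 + 7744 - 2904 - 1782 + 4752)) - 4963) = 14901 + ((-11427 + 7827) - 4963) = 14901 + (-3600 - 4963) = 14901 - 8563 = 6338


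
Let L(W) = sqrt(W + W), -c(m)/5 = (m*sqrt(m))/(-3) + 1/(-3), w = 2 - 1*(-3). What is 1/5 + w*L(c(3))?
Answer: 1/5 + 5*sqrt(30 + 90*sqrt(3))/3 ≈ 22.923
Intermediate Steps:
w = 5 (w = 2 + 3 = 5)
c(m) = 5/3 + 5*m**(3/2)/3 (c(m) = -5*((m*sqrt(m))/(-3) + 1/(-3)) = -5*(m**(3/2)*(-1/3) + 1*(-1/3)) = -5*(-m**(3/2)/3 - 1/3) = -5*(-1/3 - m**(3/2)/3) = 5/3 + 5*m**(3/2)/3)
L(W) = sqrt(2)*sqrt(W) (L(W) = sqrt(2*W) = sqrt(2)*sqrt(W))
1/5 + w*L(c(3)) = 1/5 + 5*(sqrt(2)*sqrt(5/3 + 5*3**(3/2)/3)) = 1/5 + 5*(sqrt(2)*sqrt(5/3 + 5*(3*sqrt(3))/3)) = 1/5 + 5*(sqrt(2)*sqrt(5/3 + 5*sqrt(3))) = 1/5 + 5*sqrt(2)*sqrt(5/3 + 5*sqrt(3))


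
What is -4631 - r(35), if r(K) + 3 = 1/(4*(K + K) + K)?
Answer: -1457821/315 ≈ -4628.0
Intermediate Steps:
r(K) = -3 + 1/(9*K) (r(K) = -3 + 1/(4*(K + K) + K) = -3 + 1/(4*(2*K) + K) = -3 + 1/(8*K + K) = -3 + 1/(9*K))
-4631 - r(35) = -4631 - (-3 + (⅑)/35) = -4631 - (-3 + (⅑)*(1/35)) = -4631 - (-3 + 1/315) = -4631 - 1*(-944/315) = -4631 + 944/315 = -1457821/315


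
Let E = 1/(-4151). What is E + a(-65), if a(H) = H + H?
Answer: -539631/4151 ≈ -130.00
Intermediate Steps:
a(H) = 2*H
E = -1/4151 ≈ -0.00024091
E + a(-65) = -1/4151 + 2*(-65) = -1/4151 - 130 = -539631/4151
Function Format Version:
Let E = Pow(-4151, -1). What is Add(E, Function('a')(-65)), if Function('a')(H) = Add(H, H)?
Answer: Rational(-539631, 4151) ≈ -130.00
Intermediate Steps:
Function('a')(H) = Mul(2, H)
E = Rational(-1, 4151) ≈ -0.00024091
Add(E, Function('a')(-65)) = Add(Rational(-1, 4151), Mul(2, -65)) = Add(Rational(-1, 4151), -130) = Rational(-539631, 4151)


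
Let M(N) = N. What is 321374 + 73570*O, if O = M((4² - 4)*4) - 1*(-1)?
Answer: 3926304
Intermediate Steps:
O = 49 (O = (4² - 4)*4 - 1*(-1) = (16 - 4)*4 + 1 = 12*4 + 1 = 48 + 1 = 49)
321374 + 73570*O = 321374 + 73570*49 = 321374 + 3604930 = 3926304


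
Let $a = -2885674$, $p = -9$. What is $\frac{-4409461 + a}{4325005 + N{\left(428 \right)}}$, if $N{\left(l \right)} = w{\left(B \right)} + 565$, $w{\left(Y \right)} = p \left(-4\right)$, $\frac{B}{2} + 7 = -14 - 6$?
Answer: $- \frac{7295135}{4325606} \approx -1.6865$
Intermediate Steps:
$B = -54$ ($B = -14 + 2 \left(-14 - 6\right) = -14 + 2 \left(-20\right) = -14 - 40 = -54$)
$w{\left(Y \right)} = 36$ ($w{\left(Y \right)} = \left(-9\right) \left(-4\right) = 36$)
$N{\left(l \right)} = 601$ ($N{\left(l \right)} = 36 + 565 = 601$)
$\frac{-4409461 + a}{4325005 + N{\left(428 \right)}} = \frac{-4409461 - 2885674}{4325005 + 601} = - \frac{7295135}{4325606}$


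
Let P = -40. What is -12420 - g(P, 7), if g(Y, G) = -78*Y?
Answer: -15540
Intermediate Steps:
-12420 - g(P, 7) = -12420 - (-78)*(-40) = -12420 - 1*3120 = -12420 - 3120 = -15540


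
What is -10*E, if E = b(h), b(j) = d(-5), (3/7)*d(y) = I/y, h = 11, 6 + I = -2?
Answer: -112/3 ≈ -37.333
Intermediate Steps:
I = -8 (I = -6 - 2 = -8)
d(y) = -56/(3*y) (d(y) = 7*(-8/y)/3 = -56/(3*y))
b(j) = 56/15 (b(j) = -56/3/(-5) = -56/3*(-⅕) = 56/15)
E = 56/15 ≈ 3.7333
-10*E = -10*56/15 = -112/3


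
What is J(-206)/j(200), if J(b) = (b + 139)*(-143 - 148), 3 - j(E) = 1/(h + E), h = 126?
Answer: 6356022/977 ≈ 6505.6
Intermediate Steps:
j(E) = 3 - 1/(126 + E)
J(b) = -40449 - 291*b (J(b) = (139 + b)*(-291) = -40449 - 291*b)
J(-206)/j(200) = (-40449 - 291*(-206))/(((377 + 3*200)/(126 + 200))) = (-40449 + 59946)/(((377 + 600)/326)) = 19497/(((1/326)*977)) = 19497/(977/326) = 19497*(326/977) = 6356022/977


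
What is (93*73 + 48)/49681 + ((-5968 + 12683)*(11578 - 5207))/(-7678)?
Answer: -2125363531979/381450718 ≈ -5571.8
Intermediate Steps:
(93*73 + 48)/49681 + ((-5968 + 12683)*(11578 - 5207))/(-7678) = (6789 + 48)*(1/49681) + (6715*6371)*(-1/7678) = 6837*(1/49681) + 42781265*(-1/7678) = 6837/49681 - 42781265/7678 = -2125363531979/381450718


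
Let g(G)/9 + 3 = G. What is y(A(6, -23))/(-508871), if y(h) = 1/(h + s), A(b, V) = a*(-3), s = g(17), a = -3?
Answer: -1/68697585 ≈ -1.4557e-8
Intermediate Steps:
g(G) = -27 + 9*G
s = 126 (s = -27 + 9*17 = -27 + 153 = 126)
A(b, V) = 9 (A(b, V) = -3*(-3) = 9)
y(h) = 1/(126 + h) (y(h) = 1/(h + 126) = 1/(126 + h))
y(A(6, -23))/(-508871) = 1/((126 + 9)*(-508871)) = -1/508871/135 = (1/135)*(-1/508871) = -1/68697585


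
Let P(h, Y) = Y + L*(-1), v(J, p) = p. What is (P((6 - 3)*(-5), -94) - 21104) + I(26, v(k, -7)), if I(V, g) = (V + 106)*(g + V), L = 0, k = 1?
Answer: -18690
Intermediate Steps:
I(V, g) = (106 + V)*(V + g)
P(h, Y) = Y (P(h, Y) = Y + 0*(-1) = Y + 0 = Y)
(P((6 - 3)*(-5), -94) - 21104) + I(26, v(k, -7)) = (-94 - 21104) + (26**2 + 106*26 + 106*(-7) + 26*(-7)) = -21198 + (676 + 2756 - 742 - 182) = -21198 + 2508 = -18690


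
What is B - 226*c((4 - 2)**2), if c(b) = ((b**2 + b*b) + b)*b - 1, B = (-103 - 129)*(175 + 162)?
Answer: -110502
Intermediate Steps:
B = -78184 (B = -232*337 = -78184)
c(b) = -1 + b*(b + 2*b**2) (c(b) = ((b**2 + b**2) + b)*b - 1 = (2*b**2 + b)*b - 1 = (b + 2*b**2)*b - 1 = b*(b + 2*b**2) - 1 = -1 + b*(b + 2*b**2))
B - 226*c((4 - 2)**2) = -78184 - 226*(-1 + ((4 - 2)**2)**2 + 2*((4 - 2)**2)**3) = -78184 - 226*(-1 + (2**2)**2 + 2*(2**2)**3) = -78184 - 226*(-1 + 4**2 + 2*4**3) = -78184 - 226*(-1 + 16 + 2*64) = -78184 - 226*(-1 + 16 + 128) = -78184 - 226*143 = -78184 - 32318 = -110502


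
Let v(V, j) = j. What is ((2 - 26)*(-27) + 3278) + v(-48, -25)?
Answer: 3901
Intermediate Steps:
((2 - 26)*(-27) + 3278) + v(-48, -25) = ((2 - 26)*(-27) + 3278) - 25 = (-24*(-27) + 3278) - 25 = (648 + 3278) - 25 = 3926 - 25 = 3901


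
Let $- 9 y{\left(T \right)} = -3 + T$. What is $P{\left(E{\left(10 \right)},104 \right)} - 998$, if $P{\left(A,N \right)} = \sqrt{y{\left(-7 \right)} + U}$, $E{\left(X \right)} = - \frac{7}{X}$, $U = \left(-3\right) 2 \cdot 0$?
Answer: $-998 + \frac{\sqrt{10}}{3} \approx -996.95$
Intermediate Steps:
$y{\left(T \right)} = \frac{1}{3} - \frac{T}{9}$ ($y{\left(T \right)} = - \frac{-3 + T}{9} = \frac{1}{3} - \frac{T}{9}$)
$U = 0$ ($U = \left(-6\right) 0 = 0$)
$P{\left(A,N \right)} = \frac{\sqrt{10}}{3}$ ($P{\left(A,N \right)} = \sqrt{\left(\frac{1}{3} - - \frac{7}{9}\right) + 0} = \sqrt{\left(\frac{1}{3} + \frac{7}{9}\right) + 0} = \sqrt{\frac{10}{9} + 0} = \sqrt{\frac{10}{9}} = \frac{\sqrt{10}}{3}$)
$P{\left(E{\left(10 \right)},104 \right)} - 998 = \frac{\sqrt{10}}{3} - 998 = -998 + \frac{\sqrt{10}}{3}$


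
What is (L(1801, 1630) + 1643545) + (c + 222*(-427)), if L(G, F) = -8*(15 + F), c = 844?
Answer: 1536435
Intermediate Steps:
L(G, F) = -120 - 8*F
(L(1801, 1630) + 1643545) + (c + 222*(-427)) = ((-120 - 8*1630) + 1643545) + (844 + 222*(-427)) = ((-120 - 13040) + 1643545) + (844 - 94794) = (-13160 + 1643545) - 93950 = 1630385 - 93950 = 1536435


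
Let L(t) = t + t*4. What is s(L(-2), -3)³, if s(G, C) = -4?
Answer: -64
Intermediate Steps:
L(t) = 5*t (L(t) = t + 4*t = 5*t)
s(L(-2), -3)³ = (-4)³ = -64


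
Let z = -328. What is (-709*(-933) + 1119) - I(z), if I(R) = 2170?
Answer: 660446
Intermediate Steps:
(-709*(-933) + 1119) - I(z) = (-709*(-933) + 1119) - 1*2170 = (661497 + 1119) - 2170 = 662616 - 2170 = 660446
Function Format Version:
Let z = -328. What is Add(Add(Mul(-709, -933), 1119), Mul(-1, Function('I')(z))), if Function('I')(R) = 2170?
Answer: 660446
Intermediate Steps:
Add(Add(Mul(-709, -933), 1119), Mul(-1, Function('I')(z))) = Add(Add(Mul(-709, -933), 1119), Mul(-1, 2170)) = Add(Add(661497, 1119), -2170) = Add(662616, -2170) = 660446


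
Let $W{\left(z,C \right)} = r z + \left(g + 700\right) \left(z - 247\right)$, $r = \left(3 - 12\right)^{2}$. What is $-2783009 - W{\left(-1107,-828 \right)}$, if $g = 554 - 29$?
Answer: $-1034692$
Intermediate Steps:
$g = 525$ ($g = 554 - 29 = 525$)
$r = 81$ ($r = \left(-9\right)^{2} = 81$)
$W{\left(z,C \right)} = -302575 + 1306 z$ ($W{\left(z,C \right)} = 81 z + \left(525 + 700\right) \left(z - 247\right) = 81 z + 1225 \left(-247 + z\right) = 81 z + \left(-302575 + 1225 z\right) = -302575 + 1306 z$)
$-2783009 - W{\left(-1107,-828 \right)} = -2783009 - \left(-302575 + 1306 \left(-1107\right)\right) = -2783009 - \left(-302575 - 1445742\right) = -2783009 - -1748317 = -2783009 + 1748317 = -1034692$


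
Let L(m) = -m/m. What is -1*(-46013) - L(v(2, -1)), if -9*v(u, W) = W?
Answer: 46014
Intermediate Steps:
v(u, W) = -W/9
L(m) = -1 (L(m) = -1*1 = -1)
-1*(-46013) - L(v(2, -1)) = -1*(-46013) - 1*(-1) = 46013 + 1 = 46014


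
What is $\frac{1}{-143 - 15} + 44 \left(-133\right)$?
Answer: $- \frac{924617}{158} \approx -5852.0$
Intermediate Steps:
$\frac{1}{-143 - 15} + 44 \left(-133\right) = \frac{1}{-158} - 5852 = - \frac{1}{158} - 5852 = - \frac{924617}{158}$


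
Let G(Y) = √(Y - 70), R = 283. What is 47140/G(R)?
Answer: 47140*√213/213 ≈ 3230.0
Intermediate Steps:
G(Y) = √(-70 + Y)
47140/G(R) = 47140/(√(-70 + 283)) = 47140/(√213) = 47140*(√213/213) = 47140*√213/213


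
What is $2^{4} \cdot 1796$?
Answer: $28736$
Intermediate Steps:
$2^{4} \cdot 1796 = 16 \cdot 1796 = 28736$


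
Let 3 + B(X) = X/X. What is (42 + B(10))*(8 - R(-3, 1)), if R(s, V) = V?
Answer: 280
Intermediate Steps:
B(X) = -2 (B(X) = -3 + X/X = -3 + 1 = -2)
(42 + B(10))*(8 - R(-3, 1)) = (42 - 2)*(8 - 1*1) = 40*(8 - 1) = 40*7 = 280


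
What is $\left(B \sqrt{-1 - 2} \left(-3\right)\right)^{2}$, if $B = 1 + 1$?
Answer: $-108$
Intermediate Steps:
$B = 2$
$\left(B \sqrt{-1 - 2} \left(-3\right)\right)^{2} = \left(2 \sqrt{-1 - 2} \left(-3\right)\right)^{2} = \left(2 \sqrt{-3} \left(-3\right)\right)^{2} = \left(2 i \sqrt{3} \left(-3\right)\right)^{2} = \left(2 \left(- 3 i \sqrt{3}\right)\right)^{2} = \left(- 6 i \sqrt{3}\right)^{2} = -108$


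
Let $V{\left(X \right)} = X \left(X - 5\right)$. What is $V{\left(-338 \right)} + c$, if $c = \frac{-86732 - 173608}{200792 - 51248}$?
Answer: $\frac{1444747813}{12462} \approx 1.1593 \cdot 10^{5}$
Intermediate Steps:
$V{\left(X \right)} = X \left(-5 + X\right)$
$c = - \frac{21695}{12462}$ ($c = - \frac{260340}{149544} = \left(-260340\right) \frac{1}{149544} = - \frac{21695}{12462} \approx -1.7409$)
$V{\left(-338 \right)} + c = - 338 \left(-5 - 338\right) - \frac{21695}{12462} = \left(-338\right) \left(-343\right) - \frac{21695}{12462} = 115934 - \frac{21695}{12462} = \frac{1444747813}{12462}$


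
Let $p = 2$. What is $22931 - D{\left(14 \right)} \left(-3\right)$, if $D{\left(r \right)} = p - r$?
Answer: $22895$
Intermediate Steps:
$D{\left(r \right)} = 2 - r$
$22931 - D{\left(14 \right)} \left(-3\right) = 22931 - \left(2 - 14\right) \left(-3\right) = 22931 - \left(-12\right) \left(-3\right) = 22931 - 36 = 22895$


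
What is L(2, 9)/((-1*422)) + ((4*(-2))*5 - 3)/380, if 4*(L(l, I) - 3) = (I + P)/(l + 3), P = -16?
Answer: -19153/160360 ≈ -0.11944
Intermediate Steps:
L(l, I) = 3 + (-16 + I)/(4*(3 + l)) (L(l, I) = 3 + ((I - 16)/(l + 3))/4 = 3 + ((-16 + I)/(3 + l))/4 = 3 + (-16 + I)/(4*(3 + l)))
L(2, 9)/((-1*422)) + ((4*(-2))*5 - 3)/380 = ((20 + 9 + 12*2)/(4*(3 + 2)))/((-1*422)) + ((4*(-2))*5 - 3)/380 = ((1/4)*(20 + 9 + 24)/5)/(-422) + (-8*5 - 3)*(1/380) = ((1/4)*(1/5)*53)*(-1/422) + (-40 - 3)*(1/380) = (53/20)*(-1/422) - 43*1/380 = -53/8440 - 43/380 = -19153/160360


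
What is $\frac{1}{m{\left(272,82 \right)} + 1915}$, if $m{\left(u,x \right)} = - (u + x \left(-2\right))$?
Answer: $\frac{1}{1807} \approx 0.0005534$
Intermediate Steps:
$m{\left(u,x \right)} = - u + 2 x$ ($m{\left(u,x \right)} = - (u - 2 x) = - u + 2 x$)
$\frac{1}{m{\left(272,82 \right)} + 1915} = \frac{1}{\left(\left(-1\right) 272 + 2 \cdot 82\right) + 1915} = \frac{1}{\left(-272 + 164\right) + 1915} = \frac{1}{-108 + 1915} = \frac{1}{1807}$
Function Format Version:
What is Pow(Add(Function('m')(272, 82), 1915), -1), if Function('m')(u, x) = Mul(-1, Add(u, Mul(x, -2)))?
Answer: Rational(1, 1807) ≈ 0.00055340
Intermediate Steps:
Function('m')(u, x) = Add(Mul(-1, u), Mul(2, x)) (Function('m')(u, x) = Mul(-1, Add(u, Mul(-2, x))) = Add(Mul(-1, u), Mul(2, x)))
Pow(Add(Function('m')(272, 82), 1915), -1) = Pow(Add(Add(Mul(-1, 272), Mul(2, 82)), 1915), -1) = Pow(Add(Add(-272, 164), 1915), -1) = Pow(Add(-108, 1915), -1) = Pow(1807, -1) = Rational(1, 1807)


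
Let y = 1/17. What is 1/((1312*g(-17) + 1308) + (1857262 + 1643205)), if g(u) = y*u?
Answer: 1/3500463 ≈ 2.8568e-7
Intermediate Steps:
y = 1/17 ≈ 0.058824
g(u) = u/17
1/((1312*g(-17) + 1308) + (1857262 + 1643205)) = 1/((1312*((1/17)*(-17)) + 1308) + (1857262 + 1643205)) = 1/((1312*(-1) + 1308) + 3500467) = 1/((-1312 + 1308) + 3500467) = 1/(-4 + 3500467) = 1/3500463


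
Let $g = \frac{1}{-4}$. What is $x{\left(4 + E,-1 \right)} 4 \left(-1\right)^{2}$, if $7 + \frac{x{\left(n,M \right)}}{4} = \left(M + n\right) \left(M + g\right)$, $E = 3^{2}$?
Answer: $-352$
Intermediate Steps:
$E = 9$
$g = - \frac{1}{4} \approx -0.25$
$x{\left(n,M \right)} = -28 + 4 \left(- \frac{1}{4} + M\right) \left(M + n\right)$ ($x{\left(n,M \right)} = -28 + 4 \left(M + n\right) \left(M - \frac{1}{4}\right) = -28 + 4 \left(M + n\right) \left(- \frac{1}{4} + M\right) = -28 + 4 \left(- \frac{1}{4} + M\right) \left(M + n\right)$)
$x{\left(4 + E,-1 \right)} 4 \left(-1\right)^{2} = \left(-28 - -1 - \left(4 + 9\right) + 4 \left(-1\right)^{2} + 4 \left(-1\right) \left(4 + 9\right)\right) 4 \left(-1\right)^{2} = \left(-28 + 1 - 13 + 4 \cdot 1 + 4 \left(-1\right) 13\right) 4 \cdot 1 = \left(-28 + 1 - 13 + 4 - 52\right) 4 \cdot 1 = \left(-88\right) 4 \cdot 1 = \left(-352\right) 1 = -352$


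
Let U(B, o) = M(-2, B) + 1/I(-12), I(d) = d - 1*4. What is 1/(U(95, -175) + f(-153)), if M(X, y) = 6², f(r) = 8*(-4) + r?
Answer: -16/2385 ≈ -0.0067086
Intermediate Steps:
f(r) = -32 + r
M(X, y) = 36
I(d) = -4 + d (I(d) = d - 4 = -4 + d)
U(B, o) = 575/16 (U(B, o) = 36 + 1/(-4 - 12) = 36 + 1/(-16) = 36 - 1/16 = 575/16)
1/(U(95, -175) + f(-153)) = 1/(575/16 + (-32 - 153)) = 1/(575/16 - 185) = 1/(-2385/16) = -16/2385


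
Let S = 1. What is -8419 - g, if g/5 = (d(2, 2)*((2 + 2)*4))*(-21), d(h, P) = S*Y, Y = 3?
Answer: -3379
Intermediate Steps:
d(h, P) = 3 (d(h, P) = 1*3 = 3)
g = -5040 (g = 5*((3*((2 + 2)*4))*(-21)) = 5*((3*(4*4))*(-21)) = 5*((3*16)*(-21)) = 5*(48*(-21)) = 5*(-1008) = -5040)
-8419 - g = -8419 - 1*(-5040) = -8419 + 5040 = -3379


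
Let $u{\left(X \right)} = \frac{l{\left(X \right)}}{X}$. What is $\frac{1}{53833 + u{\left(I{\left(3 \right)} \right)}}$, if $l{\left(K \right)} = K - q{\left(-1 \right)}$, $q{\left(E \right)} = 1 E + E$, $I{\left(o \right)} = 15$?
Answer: $\frac{15}{807512} \approx 1.8576 \cdot 10^{-5}$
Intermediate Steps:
$q{\left(E \right)} = 2 E$ ($q{\left(E \right)} = E + E = 2 E$)
$l{\left(K \right)} = 2 + K$ ($l{\left(K \right)} = K - 2 \left(-1\right) = K - -2 = K + 2 = 2 + K$)
$u{\left(X \right)} = \frac{2 + X}{X}$
$\frac{1}{53833 + u{\left(I{\left(3 \right)} \right)}} = \frac{1}{53833 + \frac{2 + 15}{15}} = \frac{1}{53833 + \frac{1}{15} \cdot 17} = \frac{1}{53833 + \frac{17}{15}} = \frac{1}{\frac{807512}{15}} = \frac{15}{807512}$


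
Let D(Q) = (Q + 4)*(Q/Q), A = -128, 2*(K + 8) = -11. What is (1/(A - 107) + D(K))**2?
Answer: 19954089/220900 ≈ 90.331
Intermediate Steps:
K = -27/2 (K = -8 + (1/2)*(-11) = -8 - 11/2 = -27/2 ≈ -13.500)
D(Q) = 4 + Q (D(Q) = (4 + Q)*1 = 4 + Q)
(1/(A - 107) + D(K))**2 = (1/(-128 - 107) + (4 - 27/2))**2 = (1/(-235) - 19/2)**2 = (-1/235 - 19/2)**2 = (-4467/470)**2 = 19954089/220900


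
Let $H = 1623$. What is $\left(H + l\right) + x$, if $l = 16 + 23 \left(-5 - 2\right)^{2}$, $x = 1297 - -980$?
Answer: $5043$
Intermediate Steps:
$x = 2277$ ($x = 1297 + 980 = 2277$)
$l = 1143$ ($l = 16 + 23 \left(-7\right)^{2} = 16 + 23 \cdot 49 = 16 + 1127 = 1143$)
$\left(H + l\right) + x = \left(1623 + 1143\right) + 2277 = 2766 + 2277 = 5043$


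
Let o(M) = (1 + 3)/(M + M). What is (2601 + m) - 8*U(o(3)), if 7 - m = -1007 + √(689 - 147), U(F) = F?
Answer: 10829/3 - √542 ≈ 3586.4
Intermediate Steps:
o(M) = 2/M (o(M) = 4/((2*M)) = 4*(1/(2*M)) = 2/M)
m = 1014 - √542 (m = 7 - (-1007 + √(689 - 147)) = 7 - (-1007 + √542) = 7 + (1007 - √542) = 1014 - √542 ≈ 990.72)
(2601 + m) - 8*U(o(3)) = (2601 + (1014 - √542)) - 16/3 = (3615 - √542) - 16/3 = 10829/3 - √542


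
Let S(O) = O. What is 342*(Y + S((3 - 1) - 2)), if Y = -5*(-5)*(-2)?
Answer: -17100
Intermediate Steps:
Y = -50 (Y = 25*(-2) = -50)
342*(Y + S((3 - 1) - 2)) = 342*(-50 + ((3 - 1) - 2)) = 342*(-50 + (2 - 2)) = 342*(-50 + 0) = 342*(-50) = -17100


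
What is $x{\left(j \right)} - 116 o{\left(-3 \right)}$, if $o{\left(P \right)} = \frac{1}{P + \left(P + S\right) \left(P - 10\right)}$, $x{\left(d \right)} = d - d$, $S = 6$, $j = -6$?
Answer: $\frac{58}{21} \approx 2.7619$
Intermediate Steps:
$x{\left(d \right)} = 0$
$o{\left(P \right)} = \frac{1}{P + \left(-10 + P\right) \left(6 + P\right)}$ ($o{\left(P \right)} = \frac{1}{P + \left(P + 6\right) \left(P - 10\right)} = \frac{1}{P + \left(6 + P\right) \left(-10 + P\right)} = \frac{1}{P + \left(-10 + P\right) \left(6 + P\right)}$)
$x{\left(j \right)} - 116 o{\left(-3 \right)} = 0 - \frac{116}{-60 + \left(-3\right)^{2} - -9} = 0 - \frac{116}{-60 + 9 + 9} = 0 - \frac{116}{-42} = 0 - - \frac{58}{21} = 0 + \frac{58}{21} = \frac{58}{21}$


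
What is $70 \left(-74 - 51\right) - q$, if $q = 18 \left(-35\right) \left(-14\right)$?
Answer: $-17570$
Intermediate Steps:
$q = 8820$ ($q = \left(-630\right) \left(-14\right) = 8820$)
$70 \left(-74 - 51\right) - q = 70 \left(-74 - 51\right) - 8820 = 70 \left(-125\right) - 8820 = -8750 - 8820 = -17570$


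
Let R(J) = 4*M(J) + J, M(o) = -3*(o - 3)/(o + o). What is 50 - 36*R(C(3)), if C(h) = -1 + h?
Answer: -130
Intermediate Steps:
M(o) = -3*(-3 + o)/(2*o)
R(J) = J + 6*(3 - J)/J (R(J) = 4*(3*(3 - J)/(2*J)) + J = 6*(3 - J)/J + J = J + 6*(3 - J)/J)
50 - 36*R(C(3)) = 50 - 36*(-6 + (-1 + 3) + 18/(-1 + 3)) = 50 - 36*(-6 + 2 + 18/2) = 50 - 36*(-6 + 2 + 18*(½)) = 50 - 36*(-6 + 2 + 9) = 50 - 36*5 = 50 - 180 = -130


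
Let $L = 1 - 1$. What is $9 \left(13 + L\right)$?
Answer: $117$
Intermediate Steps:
$L = 0$ ($L = 1 - 1 = 0$)
$9 \left(13 + L\right) = 9 \left(13 + 0\right) = 9 \cdot 13 = 117$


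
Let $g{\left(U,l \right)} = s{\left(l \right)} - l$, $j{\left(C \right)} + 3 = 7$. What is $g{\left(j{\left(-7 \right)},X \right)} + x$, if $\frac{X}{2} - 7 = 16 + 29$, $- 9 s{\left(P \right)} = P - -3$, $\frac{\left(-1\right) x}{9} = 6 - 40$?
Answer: $\frac{1711}{9} \approx 190.11$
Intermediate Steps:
$x = 306$ ($x = - 9 \left(6 - 40\right) = \left(-9\right) \left(-34\right) = 306$)
$j{\left(C \right)} = 4$ ($j{\left(C \right)} = -3 + 7 = 4$)
$s{\left(P \right)} = - \frac{1}{3} - \frac{P}{9}$ ($s{\left(P \right)} = - \frac{P - -3}{9} = - \frac{P + 3}{9} = - \frac{3 + P}{9} = - \frac{1}{3} - \frac{P}{9}$)
$X = 104$ ($X = 14 + 2 \left(16 + 29\right) = 14 + 2 \cdot 45 = 14 + 90 = 104$)
$g{\left(U,l \right)} = - \frac{1}{3} - \frac{10 l}{9}$ ($g{\left(U,l \right)} = \left(- \frac{1}{3} - \frac{l}{9}\right) - l = - \frac{1}{3} - \frac{10 l}{9}$)
$g{\left(j{\left(-7 \right)},X \right)} + x = \left(- \frac{1}{3} - \frac{1040}{9}\right) + 306 = - \frac{1043}{9} + 306 = \frac{1711}{9}$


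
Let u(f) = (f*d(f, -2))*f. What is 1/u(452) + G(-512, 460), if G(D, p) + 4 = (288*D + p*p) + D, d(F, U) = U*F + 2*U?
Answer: 11803505060095/185508032 ≈ 63628.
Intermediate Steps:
d(F, U) = 2*U + F*U (d(F, U) = F*U + 2*U = 2*U + F*U)
u(f) = f**2*(-4 - 2*f) (u(f) = (f*(-2*(2 + f)))*f = (f*(-4 - 2*f))*f = f**2*(-4 - 2*f))
G(D, p) = -4 + p**2 + 289*D (G(D, p) = -4 + ((288*D + p*p) + D) = -4 + ((288*D + p**2) + D) = -4 + ((p**2 + 288*D) + D) = -4 + (p**2 + 289*D) = -4 + p**2 + 289*D)
1/u(452) + G(-512, 460) = 1/(2*452**2*(-2 - 1*452)) + (-4 + 460**2 + 289*(-512)) = 1/(2*204304*(-2 - 452)) + (-4 + 211600 - 147968) = 1/(2*204304*(-454)) + 63628 = 1/(-185508032) + 63628 = -1/185508032 + 63628 = 11803505060095/185508032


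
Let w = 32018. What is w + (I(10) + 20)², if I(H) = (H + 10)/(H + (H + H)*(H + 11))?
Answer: 59944326/1849 ≈ 32420.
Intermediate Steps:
I(H) = (10 + H)/(H + 2*H*(11 + H)) (I(H) = (10 + H)/(H + (2*H)*(11 + H)) = (10 + H)/(H + 2*H*(11 + H)))
w + (I(10) + 20)² = 32018 + ((10 + 10)/(10*(23 + 2*10)) + 20)² = 32018 + ((⅒)*20/(23 + 20) + 20)² = 32018 + ((⅒)*20/43 + 20)² = 32018 + ((⅒)*(1/43)*20 + 20)² = 32018 + (2/43 + 20)² = 32018 + (862/43)² = 32018 + 743044/1849 = 59944326/1849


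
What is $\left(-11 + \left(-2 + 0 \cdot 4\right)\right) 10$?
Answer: $-130$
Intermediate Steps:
$\left(-11 + \left(-2 + 0 \cdot 4\right)\right) 10 = \left(-11 + \left(-2 + 0\right)\right) 10 = \left(-11 - 2\right) 10 = \left(-13\right) 10 = -130$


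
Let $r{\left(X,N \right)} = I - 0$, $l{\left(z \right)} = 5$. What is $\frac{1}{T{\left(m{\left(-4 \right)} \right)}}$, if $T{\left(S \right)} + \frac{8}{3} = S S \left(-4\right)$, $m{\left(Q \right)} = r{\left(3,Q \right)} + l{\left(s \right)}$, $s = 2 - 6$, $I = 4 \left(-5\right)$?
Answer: $- \frac{3}{2708} \approx -0.0011078$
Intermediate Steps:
$I = -20$
$s = -4$ ($s = 2 - 6 = -4$)
$r{\left(X,N \right)} = -20$ ($r{\left(X,N \right)} = -20 - 0 = -20 + 0 = -20$)
$m{\left(Q \right)} = -15$ ($m{\left(Q \right)} = -20 + 5 = -15$)
$T{\left(S \right)} = - \frac{8}{3} - 4 S^{2}$ ($T{\left(S \right)} = - \frac{8}{3} + S S \left(-4\right) = - \frac{8}{3} + S^{2} \left(-4\right) = - \frac{8}{3} - 4 S^{2}$)
$\frac{1}{T{\left(m{\left(-4 \right)} \right)}} = \frac{1}{- \frac{8}{3} - 4 \left(-15\right)^{2}} = \frac{1}{- \frac{8}{3} - 900} = \frac{1}{- \frac{2708}{3}} = - \frac{3}{2708}$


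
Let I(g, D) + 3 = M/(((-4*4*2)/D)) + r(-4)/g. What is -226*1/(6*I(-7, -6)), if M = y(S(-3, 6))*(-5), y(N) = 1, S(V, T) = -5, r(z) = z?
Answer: 12656/1131 ≈ 11.190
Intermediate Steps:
M = -5 (M = 1*(-5) = -5)
I(g, D) = -3 - 4/g + 5*D/32 (I(g, D) = -3 + (-5*(-D/32) - 4/g) = -3 + (-(-5)*D/32 - 4/g) = -3 + (5*D/32 - 4/g) = -3 + (-4/g + 5*D/32) = -3 - 4/g + 5*D/32)
-226*1/(6*I(-7, -6)) = -226*1/(6*(-3 - 4/(-7) + (5/32)*(-6))) = -226*1/(6*(-3 - 4*(-⅐) - 15/16)) = -226*1/(6*(-3 + 4/7 - 15/16)) = -226/(6*(-377/112)) = -226/(-1131/56) = -226*(-56/1131) = 12656/1131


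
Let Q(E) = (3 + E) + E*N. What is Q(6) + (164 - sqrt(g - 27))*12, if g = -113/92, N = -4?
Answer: 1953 - 42*I*sqrt(1219)/23 ≈ 1953.0 - 63.756*I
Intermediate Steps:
g = -113/92 (g = -113*1/92 = -113/92 ≈ -1.2283)
Q(E) = 3 - 3*E (Q(E) = (3 + E) + E*(-4) = (3 + E) - 4*E = 3 - 3*E)
Q(6) + (164 - sqrt(g - 27))*12 = (3 - 3*6) + (164 - sqrt(-113/92 - 27))*12 = (3 - 18) + (164 - sqrt(-2597/92))*12 = -15 + (164 - 7*I*sqrt(1219)/46)*12 = -15 + (1968 - 42*I*sqrt(1219)/23) = 1953 - 42*I*sqrt(1219)/23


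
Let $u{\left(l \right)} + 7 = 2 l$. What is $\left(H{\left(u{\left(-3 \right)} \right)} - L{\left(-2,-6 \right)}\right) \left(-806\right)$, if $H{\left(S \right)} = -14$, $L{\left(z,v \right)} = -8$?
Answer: $4836$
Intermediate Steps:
$u{\left(l \right)} = -7 + 2 l$
$\left(H{\left(u{\left(-3 \right)} \right)} - L{\left(-2,-6 \right)}\right) \left(-806\right) = \left(-14 - -8\right) \left(-806\right) = \left(-14 + 8\right) \left(-806\right) = \left(-6\right) \left(-806\right) = 4836$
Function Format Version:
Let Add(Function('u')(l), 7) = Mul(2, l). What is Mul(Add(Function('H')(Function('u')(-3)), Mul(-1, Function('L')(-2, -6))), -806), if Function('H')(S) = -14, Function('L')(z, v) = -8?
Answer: 4836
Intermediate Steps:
Function('u')(l) = Add(-7, Mul(2, l))
Mul(Add(Function('H')(Function('u')(-3)), Mul(-1, Function('L')(-2, -6))), -806) = Mul(Add(-14, Mul(-1, -8)), -806) = Mul(Add(-14, 8), -806) = Mul(-6, -806) = 4836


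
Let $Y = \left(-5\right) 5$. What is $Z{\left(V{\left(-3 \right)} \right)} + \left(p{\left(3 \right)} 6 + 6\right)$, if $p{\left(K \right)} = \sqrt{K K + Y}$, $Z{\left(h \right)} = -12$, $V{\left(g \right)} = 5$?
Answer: $-6 + 24 i \approx -6.0 + 24.0 i$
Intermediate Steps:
$Y = -25$
$p{\left(K \right)} = \sqrt{-25 + K^{2}}$ ($p{\left(K \right)} = \sqrt{K K - 25} = \sqrt{K^{2} - 25} = \sqrt{-25 + K^{2}}$)
$Z{\left(V{\left(-3 \right)} \right)} + \left(p{\left(3 \right)} 6 + 6\right) = -12 + \left(\sqrt{-25 + 3^{2}} \cdot 6 + 6\right) = -12 + \left(\sqrt{-25 + 9} \cdot 6 + 6\right) = -12 + \left(\sqrt{-16} \cdot 6 + 6\right) = -12 + \left(4 i 6 + 6\right) = -12 + \left(24 i + 6\right) = -12 + \left(6 + 24 i\right) = -6 + 24 i$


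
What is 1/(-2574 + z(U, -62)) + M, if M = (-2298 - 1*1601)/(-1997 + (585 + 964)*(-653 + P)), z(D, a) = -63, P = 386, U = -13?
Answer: 9866083/1095884460 ≈ 0.0090028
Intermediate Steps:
M = 3899/415580 (M = (-2298 - 1*1601)/(-1997 + (585 + 964)*(-653 + 386)) = (-2298 - 1601)/(-1997 + 1549*(-267)) = -3899/(-1997 - 413583) = -3899/(-415580) = -3899*(-1/415580) = 3899/415580 ≈ 0.0093821)
1/(-2574 + z(U, -62)) + M = 1/(-2574 - 63) + 3899/415580 = 1/(-2637) + 3899/415580 = -1/2637 + 3899/415580 = 9866083/1095884460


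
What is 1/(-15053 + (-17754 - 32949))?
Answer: -1/65756 ≈ -1.5208e-5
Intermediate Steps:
1/(-15053 + (-17754 - 32949)) = 1/(-15053 - 50703) = 1/(-65756) = -1/65756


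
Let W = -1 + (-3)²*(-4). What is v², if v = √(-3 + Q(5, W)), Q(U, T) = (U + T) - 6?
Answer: -41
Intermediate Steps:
W = -37 (W = -1 + 9*(-4) = -1 - 36 = -37)
Q(U, T) = -6 + T + U (Q(U, T) = (T + U) - 6 = -6 + T + U)
v = I*√41 (v = √(-3 + (-6 - 37 + 5)) = √(-3 - 38) = √(-41) = I*√41 ≈ 6.4031*I)
v² = (I*√41)² = -41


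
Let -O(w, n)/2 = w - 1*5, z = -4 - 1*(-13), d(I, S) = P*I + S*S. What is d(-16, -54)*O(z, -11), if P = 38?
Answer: -18464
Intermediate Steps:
d(I, S) = S² + 38*I (d(I, S) = 38*I + S*S = 38*I + S² = S² + 38*I)
z = 9 (z = -4 + 13 = 9)
O(w, n) = 10 - 2*w (O(w, n) = -2*(w - 1*5) = -2*(w - 5) = -2*(-5 + w) = 10 - 2*w)
d(-16, -54)*O(z, -11) = ((-54)² + 38*(-16))*(10 - 2*9) = (2916 - 608)*(10 - 18) = 2308*(-8) = -18464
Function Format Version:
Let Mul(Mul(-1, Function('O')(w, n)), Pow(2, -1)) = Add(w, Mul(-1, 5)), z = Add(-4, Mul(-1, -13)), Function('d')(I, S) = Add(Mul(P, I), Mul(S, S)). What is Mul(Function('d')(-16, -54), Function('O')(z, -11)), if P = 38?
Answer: -18464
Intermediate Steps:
Function('d')(I, S) = Add(Pow(S, 2), Mul(38, I)) (Function('d')(I, S) = Add(Mul(38, I), Mul(S, S)) = Add(Mul(38, I), Pow(S, 2)) = Add(Pow(S, 2), Mul(38, I)))
z = 9 (z = Add(-4, 13) = 9)
Function('O')(w, n) = Add(10, Mul(-2, w)) (Function('O')(w, n) = Mul(-2, Add(w, Mul(-1, 5))) = Mul(-2, Add(w, -5)) = Mul(-2, Add(-5, w)) = Add(10, Mul(-2, w)))
Mul(Function('d')(-16, -54), Function('O')(z, -11)) = Mul(Add(Pow(-54, 2), Mul(38, -16)), Add(10, Mul(-2, 9))) = Mul(Add(2916, -608), Add(10, -18)) = Mul(2308, -8) = -18464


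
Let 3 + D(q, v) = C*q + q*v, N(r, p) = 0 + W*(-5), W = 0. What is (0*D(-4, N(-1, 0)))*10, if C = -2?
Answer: 0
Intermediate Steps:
N(r, p) = 0 (N(r, p) = 0 + 0*(-5) = 0 + 0 = 0)
D(q, v) = -3 - 2*q + q*v (D(q, v) = -3 + (-2*q + q*v) = -3 - 2*q + q*v)
(0*D(-4, N(-1, 0)))*10 = (0*(-3 - 2*(-4) - 4*0))*10 = (0*(-3 + 8 + 0))*10 = (0*5)*10 = 0*10 = 0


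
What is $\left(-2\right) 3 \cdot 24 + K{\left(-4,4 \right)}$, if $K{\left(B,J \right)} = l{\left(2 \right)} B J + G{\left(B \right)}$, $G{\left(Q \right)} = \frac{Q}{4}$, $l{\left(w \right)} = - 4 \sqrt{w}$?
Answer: $-145 + 64 \sqrt{2} \approx -54.49$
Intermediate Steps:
$G{\left(Q \right)} = \frac{Q}{4}$ ($G{\left(Q \right)} = Q \frac{1}{4} = \frac{Q}{4}$)
$K{\left(B,J \right)} = \frac{B}{4} - 4 B J \sqrt{2}$ ($K{\left(B,J \right)} = - 4 \sqrt{2} B J + \frac{B}{4} = - 4 B \sqrt{2} J + \frac{B}{4} = - 4 B J \sqrt{2} + \frac{B}{4} = \frac{B}{4} - 4 B J \sqrt{2}$)
$\left(-2\right) 3 \cdot 24 + K{\left(-4,4 \right)} = \left(-2\right) 3 \cdot 24 + \frac{1}{4} \left(-4\right) \left(1 - 64 \sqrt{2}\right) = \left(-6\right) 24 + \frac{1}{4} \left(-4\right) \left(1 - 64 \sqrt{2}\right) = -144 - \left(1 - 64 \sqrt{2}\right) = -145 + 64 \sqrt{2}$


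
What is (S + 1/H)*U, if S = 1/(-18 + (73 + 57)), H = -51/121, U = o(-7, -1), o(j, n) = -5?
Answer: 67505/5712 ≈ 11.818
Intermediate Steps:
U = -5
H = -51/121 (H = -51*1/121 = -51/121 ≈ -0.42149)
S = 1/112 (S = 1/(-18 + 130) = 1/112 ≈ 0.0089286)
(S + 1/H)*U = (1/112 + 1/(-51/121))*(-5) = (1/112 - 121/51)*(-5) = -13501/5712*(-5) = 67505/5712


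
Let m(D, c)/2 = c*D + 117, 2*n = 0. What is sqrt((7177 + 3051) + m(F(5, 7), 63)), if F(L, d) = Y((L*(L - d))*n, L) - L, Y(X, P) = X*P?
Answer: 2*sqrt(2458) ≈ 99.156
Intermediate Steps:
n = 0 (n = (1/2)*0 = 0)
Y(X, P) = P*X
F(L, d) = -L (F(L, d) = L*((L*(L - d))*0) - L = L*0 - L = 0 - L = -L)
m(D, c) = 234 + 2*D*c (m(D, c) = 2*(c*D + 117) = 2*(D*c + 117) = 2*(117 + D*c) = 234 + 2*D*c)
sqrt((7177 + 3051) + m(F(5, 7), 63)) = sqrt((7177 + 3051) + (234 + 2*(-1*5)*63)) = sqrt(10228 + (234 + 2*(-5)*63)) = sqrt(10228 + (234 - 630)) = sqrt(10228 - 396) = sqrt(9832) = 2*sqrt(2458)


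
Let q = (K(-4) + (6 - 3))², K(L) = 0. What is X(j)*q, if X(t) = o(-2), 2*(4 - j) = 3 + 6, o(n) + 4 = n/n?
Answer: -27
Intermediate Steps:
o(n) = -3 (o(n) = -4 + n/n = -4 + 1 = -3)
j = -½ (j = 4 - (3 + 6)/2 = 4 - ½*9 = 4 - 9/2 = -½ ≈ -0.50000)
X(t) = -3
q = 9 (q = (0 + (6 - 3))² = (0 + 3)² = 3² = 9)
X(j)*q = -3*9 = -27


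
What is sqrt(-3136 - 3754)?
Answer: I*sqrt(6890) ≈ 83.006*I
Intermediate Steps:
sqrt(-3136 - 3754) = sqrt(-6890) = I*sqrt(6890)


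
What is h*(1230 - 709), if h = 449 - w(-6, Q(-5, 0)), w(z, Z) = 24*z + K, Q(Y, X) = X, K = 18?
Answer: 299575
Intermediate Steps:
w(z, Z) = 18 + 24*z (w(z, Z) = 24*z + 18 = 18 + 24*z)
h = 575 (h = 449 - (18 + 24*(-6)) = 449 - (18 - 144) = 449 - 1*(-126) = 449 + 126 = 575)
h*(1230 - 709) = 575*(1230 - 709) = 575*521 = 299575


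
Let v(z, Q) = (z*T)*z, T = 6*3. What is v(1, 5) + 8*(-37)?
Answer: -278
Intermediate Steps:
T = 18
v(z, Q) = 18*z² (v(z, Q) = (z*18)*z = (18*z)*z = 18*z²)
v(1, 5) + 8*(-37) = 18*1² + 8*(-37) = 18*1 - 296 = 18 - 296 = -278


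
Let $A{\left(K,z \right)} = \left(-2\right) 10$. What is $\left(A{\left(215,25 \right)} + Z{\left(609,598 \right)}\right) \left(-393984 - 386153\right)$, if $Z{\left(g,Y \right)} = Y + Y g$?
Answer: $-284562772120$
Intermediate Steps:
$A{\left(K,z \right)} = -20$
$\left(A{\left(215,25 \right)} + Z{\left(609,598 \right)}\right) \left(-393984 - 386153\right) = \left(-20 + 598 \left(1 + 609\right)\right) \left(-393984 - 386153\right) = \left(-20 + 598 \cdot 610\right) \left(-780137\right) = \left(-20 + 364780\right) \left(-780137\right) = 364760 \left(-780137\right) = -284562772120$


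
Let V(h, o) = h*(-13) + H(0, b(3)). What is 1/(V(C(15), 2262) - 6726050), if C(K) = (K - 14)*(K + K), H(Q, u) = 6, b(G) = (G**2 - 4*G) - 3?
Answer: -1/6726434 ≈ -1.4867e-7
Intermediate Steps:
b(G) = -3 + G**2 - 4*G
C(K) = 2*K*(-14 + K) (C(K) = (-14 + K)*(2*K) = 2*K*(-14 + K))
V(h, o) = 6 - 13*h (V(h, o) = h*(-13) + 6 = -13*h + 6 = 6 - 13*h)
1/(V(C(15), 2262) - 6726050) = 1/((6 - 26*15*(-14 + 15)) - 6726050) = 1/((6 - 26*15) - 6726050) = 1/((6 - 13*30) - 6726050) = 1/((6 - 390) - 6726050) = 1/(-384 - 6726050) = 1/(-6726434) = -1/6726434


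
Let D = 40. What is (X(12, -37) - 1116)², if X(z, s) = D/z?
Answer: 11142244/9 ≈ 1.2380e+6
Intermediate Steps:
X(z, s) = 40/z
(X(12, -37) - 1116)² = (40/12 - 1116)² = (40*(1/12) - 1116)² = (10/3 - 1116)² = (-3338/3)² = 11142244/9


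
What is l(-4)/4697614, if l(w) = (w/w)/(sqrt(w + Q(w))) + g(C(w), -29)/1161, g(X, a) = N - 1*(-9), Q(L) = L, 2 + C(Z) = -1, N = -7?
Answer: 1/2726964927 - I*sqrt(2)/18790456 ≈ 3.6671e-10 - 7.5262e-8*I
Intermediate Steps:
C(Z) = -3 (C(Z) = -2 - 1 = -3)
g(X, a) = 2 (g(X, a) = -7 - 1*(-9) = -7 + 9 = 2)
l(w) = 2/1161 + sqrt(2)/(2*sqrt(w)) (l(w) = (w/w)/(sqrt(w + w)) + 2/1161 = 1/sqrt(2*w) + 2*(1/1161) = 1/(sqrt(2)*sqrt(w)) + 2/1161 = 1*(sqrt(2)/(2*sqrt(w))) + 2/1161 = sqrt(2)/(2*sqrt(w)) + 2/1161 = 2/1161 + sqrt(2)/(2*sqrt(w)))
l(-4)/4697614 = (2/1161 + sqrt(2)/(2*sqrt(-4)))/4697614 = (2/1161 + sqrt(2)*(-I/2)/2)*(1/4697614) = (2/1161 - I*sqrt(2)/4)*(1/4697614) = 1/2726964927 - I*sqrt(2)/18790456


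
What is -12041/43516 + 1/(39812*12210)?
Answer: -133026920041/480757370280 ≈ -0.27670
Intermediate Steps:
-12041/43516 + 1/(39812*12210) = -12041*1/43516 + (1/39812)*(1/12210) = -12041/43516 + 1/486104520 = -133026920041/480757370280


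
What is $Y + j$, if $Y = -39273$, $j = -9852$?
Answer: $-49125$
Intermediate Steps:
$Y + j = -39273 - 9852 = -49125$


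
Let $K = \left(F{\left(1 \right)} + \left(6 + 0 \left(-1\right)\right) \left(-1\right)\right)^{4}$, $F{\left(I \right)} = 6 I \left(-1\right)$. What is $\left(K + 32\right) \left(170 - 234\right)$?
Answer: $-1329152$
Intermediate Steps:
$F{\left(I \right)} = - 6 I$
$K = 20736$ ($K = \left(\left(-6\right) 1 + \left(6 + 0 \left(-1\right)\right) \left(-1\right)\right)^{4} = \left(-6 + \left(6 + 0\right) \left(-1\right)\right)^{4} = \left(-6 + 6 \left(-1\right)\right)^{4} = \left(-6 - 6\right)^{4} = \left(-12\right)^{4} = 20736$)
$\left(K + 32\right) \left(170 - 234\right) = \left(20736 + 32\right) \left(170 - 234\right) = 20768 \left(-64\right) = -1329152$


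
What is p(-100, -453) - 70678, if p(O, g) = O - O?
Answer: -70678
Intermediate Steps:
p(O, g) = 0
p(-100, -453) - 70678 = 0 - 70678 = -70678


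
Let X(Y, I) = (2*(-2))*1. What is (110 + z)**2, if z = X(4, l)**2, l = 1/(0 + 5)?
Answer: 15876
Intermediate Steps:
l = 1/5 ≈ 0.20000
X(Y, I) = -4 (X(Y, I) = -4*1 = -4)
z = 16 (z = (-4)**2 = 16)
(110 + z)**2 = (110 + 16)**2 = 126**2 = 15876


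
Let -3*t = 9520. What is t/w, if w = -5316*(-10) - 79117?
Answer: 9520/77871 ≈ 0.12225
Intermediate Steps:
w = -25957 (w = 53160 - 79117 = -25957)
t = -9520/3 (t = -⅓*9520 = -9520/3 ≈ -3173.3)
t/w = -9520/3/(-25957) = -9520/3*(-1/25957) = 9520/77871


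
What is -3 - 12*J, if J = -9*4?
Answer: 429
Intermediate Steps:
J = -36 (J = -1*36 = -36)
-3 - 12*J = -3 - 12*(-36) = -3 + 432 = 429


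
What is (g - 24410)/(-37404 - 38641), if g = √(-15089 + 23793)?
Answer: 4882/15209 - 16*√34/76045 ≈ 0.31977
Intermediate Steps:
g = 16*√34 (g = √8704 = 16*√34 ≈ 93.295)
(g - 24410)/(-37404 - 38641) = (16*√34 - 24410)/(-37404 - 38641) = (-24410 + 16*√34)/(-76045) = (-24410 + 16*√34)*(-1/76045) = 4882/15209 - 16*√34/76045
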